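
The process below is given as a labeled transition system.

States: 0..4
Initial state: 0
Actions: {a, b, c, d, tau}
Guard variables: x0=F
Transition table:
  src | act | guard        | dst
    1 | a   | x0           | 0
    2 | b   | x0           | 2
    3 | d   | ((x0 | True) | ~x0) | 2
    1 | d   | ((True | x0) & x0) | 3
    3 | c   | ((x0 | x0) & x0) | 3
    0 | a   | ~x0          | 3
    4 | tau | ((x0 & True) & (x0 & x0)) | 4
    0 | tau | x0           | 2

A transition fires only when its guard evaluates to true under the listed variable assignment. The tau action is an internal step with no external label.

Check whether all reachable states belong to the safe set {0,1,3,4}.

Answer: INVARIANT VIOLATED at state 2

Trace:
Safe = {0,1,3,4}
R = {0,2,3}
  0: safe
  2: ✗ unsafe
  3: safe
counterexample path to 2: a·d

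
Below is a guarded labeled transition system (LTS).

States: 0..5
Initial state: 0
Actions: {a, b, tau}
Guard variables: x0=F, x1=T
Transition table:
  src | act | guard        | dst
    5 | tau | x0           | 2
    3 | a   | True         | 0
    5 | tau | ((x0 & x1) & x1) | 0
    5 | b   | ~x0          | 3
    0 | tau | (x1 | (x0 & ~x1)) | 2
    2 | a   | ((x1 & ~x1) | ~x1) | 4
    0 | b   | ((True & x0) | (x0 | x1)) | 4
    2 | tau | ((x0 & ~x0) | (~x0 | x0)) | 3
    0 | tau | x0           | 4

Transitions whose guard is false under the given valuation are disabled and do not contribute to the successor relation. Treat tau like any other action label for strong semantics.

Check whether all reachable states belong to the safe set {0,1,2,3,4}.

Allowed set {0,1,2,3,4}
Reach set: {0,2,3,4}
  0: safe
  2: safe
  3: safe
  4: safe

Answer: INVARIANT HOLDS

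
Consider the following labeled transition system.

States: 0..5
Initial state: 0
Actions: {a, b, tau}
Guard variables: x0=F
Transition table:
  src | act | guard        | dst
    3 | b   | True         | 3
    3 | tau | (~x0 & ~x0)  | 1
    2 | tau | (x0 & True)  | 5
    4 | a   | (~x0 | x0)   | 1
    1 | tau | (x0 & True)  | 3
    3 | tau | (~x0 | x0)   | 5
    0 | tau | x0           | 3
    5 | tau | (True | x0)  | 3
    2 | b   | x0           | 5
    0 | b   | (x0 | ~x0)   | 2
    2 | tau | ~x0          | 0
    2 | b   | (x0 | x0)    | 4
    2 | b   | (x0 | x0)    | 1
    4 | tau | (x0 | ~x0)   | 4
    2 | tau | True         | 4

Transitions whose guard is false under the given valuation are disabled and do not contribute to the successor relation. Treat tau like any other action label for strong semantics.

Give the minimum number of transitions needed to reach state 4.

Breadth-first toward 4:
  Layer 0: {0}
  Layer 1: {2}
  Layer 2: {4}
4 enters at depth 2; path b·tau

Answer: 2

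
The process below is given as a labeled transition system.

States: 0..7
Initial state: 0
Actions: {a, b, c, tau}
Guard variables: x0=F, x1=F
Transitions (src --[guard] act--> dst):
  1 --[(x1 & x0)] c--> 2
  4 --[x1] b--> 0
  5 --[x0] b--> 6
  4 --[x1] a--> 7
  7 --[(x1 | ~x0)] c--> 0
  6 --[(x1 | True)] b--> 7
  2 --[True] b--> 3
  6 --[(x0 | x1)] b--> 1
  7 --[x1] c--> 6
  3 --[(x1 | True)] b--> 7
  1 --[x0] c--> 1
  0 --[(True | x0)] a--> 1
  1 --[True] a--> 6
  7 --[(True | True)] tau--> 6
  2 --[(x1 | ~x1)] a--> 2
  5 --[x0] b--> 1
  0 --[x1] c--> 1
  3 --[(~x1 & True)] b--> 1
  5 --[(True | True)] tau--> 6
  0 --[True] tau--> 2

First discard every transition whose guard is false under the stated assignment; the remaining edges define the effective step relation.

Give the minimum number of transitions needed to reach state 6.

Answer: 2

Trace:
Breadth-first toward 6:
  L0 = {0}
  L1 = {1,2}
  L2 = {3,6}
6 enters at depth 2; path a·a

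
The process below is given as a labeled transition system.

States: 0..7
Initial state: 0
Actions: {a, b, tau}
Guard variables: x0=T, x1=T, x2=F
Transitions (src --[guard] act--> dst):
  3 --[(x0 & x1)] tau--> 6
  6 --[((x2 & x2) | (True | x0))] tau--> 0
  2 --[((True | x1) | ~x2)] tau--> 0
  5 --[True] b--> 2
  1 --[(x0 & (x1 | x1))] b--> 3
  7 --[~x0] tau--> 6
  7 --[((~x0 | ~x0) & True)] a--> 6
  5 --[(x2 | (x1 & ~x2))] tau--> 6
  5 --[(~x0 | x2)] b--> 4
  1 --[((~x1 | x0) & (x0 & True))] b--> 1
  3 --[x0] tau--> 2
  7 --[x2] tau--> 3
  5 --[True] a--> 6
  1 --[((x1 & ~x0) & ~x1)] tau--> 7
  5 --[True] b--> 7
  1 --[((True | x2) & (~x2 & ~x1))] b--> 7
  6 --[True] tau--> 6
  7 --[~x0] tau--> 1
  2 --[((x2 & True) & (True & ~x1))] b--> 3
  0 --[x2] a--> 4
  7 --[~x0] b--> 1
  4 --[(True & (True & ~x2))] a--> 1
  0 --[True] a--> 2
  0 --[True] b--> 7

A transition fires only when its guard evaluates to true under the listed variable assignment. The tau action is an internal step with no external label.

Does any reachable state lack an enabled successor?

R = {0,2,7}
  0: a→2  b→7  [2 out]
  2: tau→0  [1 out]
  7: ∅  [STUCK]
witness 7: b

Answer: DEADLOCK at state 7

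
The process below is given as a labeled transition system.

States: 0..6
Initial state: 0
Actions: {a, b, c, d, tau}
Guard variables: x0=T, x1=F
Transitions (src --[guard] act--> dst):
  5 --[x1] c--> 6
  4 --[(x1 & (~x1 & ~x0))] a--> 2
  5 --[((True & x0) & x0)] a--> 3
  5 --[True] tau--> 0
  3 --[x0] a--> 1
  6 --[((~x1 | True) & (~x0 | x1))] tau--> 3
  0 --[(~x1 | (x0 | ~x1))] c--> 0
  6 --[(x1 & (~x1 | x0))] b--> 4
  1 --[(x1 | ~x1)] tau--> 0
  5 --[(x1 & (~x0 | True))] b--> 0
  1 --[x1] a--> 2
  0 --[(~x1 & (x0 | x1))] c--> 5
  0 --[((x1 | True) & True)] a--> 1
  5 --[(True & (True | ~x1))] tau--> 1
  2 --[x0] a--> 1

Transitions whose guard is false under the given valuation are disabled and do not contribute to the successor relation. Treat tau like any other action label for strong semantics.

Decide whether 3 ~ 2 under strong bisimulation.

Compute ~ classes (split until stable):
  π0 = {{0,1,2,3,4,5,6}}
  π1 = {{0},{1},{2,3},{4,6},{5}}
5 equivalence class(es) (converged in 2)
class of 3: {2,3}; class of 2: {2,3}

Answer: BISIMILAR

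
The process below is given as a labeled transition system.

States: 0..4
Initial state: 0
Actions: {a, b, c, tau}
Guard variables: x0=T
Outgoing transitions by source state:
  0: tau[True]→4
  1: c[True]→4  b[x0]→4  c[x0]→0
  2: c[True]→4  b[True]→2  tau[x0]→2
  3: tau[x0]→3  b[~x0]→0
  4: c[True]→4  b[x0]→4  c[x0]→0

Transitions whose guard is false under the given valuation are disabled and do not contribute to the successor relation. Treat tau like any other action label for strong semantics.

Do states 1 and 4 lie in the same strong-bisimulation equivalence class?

Refine partition for ~:
  round 0: {{0,1,2,3,4}}
  round 1: {{0,3},{1,4},{2}}
  round 2: {{0},{1,4},{2},{3}}
4 equivalence class(es) (converged in 3)
1∈{1,4}, 4∈{1,4}

Answer: BISIMILAR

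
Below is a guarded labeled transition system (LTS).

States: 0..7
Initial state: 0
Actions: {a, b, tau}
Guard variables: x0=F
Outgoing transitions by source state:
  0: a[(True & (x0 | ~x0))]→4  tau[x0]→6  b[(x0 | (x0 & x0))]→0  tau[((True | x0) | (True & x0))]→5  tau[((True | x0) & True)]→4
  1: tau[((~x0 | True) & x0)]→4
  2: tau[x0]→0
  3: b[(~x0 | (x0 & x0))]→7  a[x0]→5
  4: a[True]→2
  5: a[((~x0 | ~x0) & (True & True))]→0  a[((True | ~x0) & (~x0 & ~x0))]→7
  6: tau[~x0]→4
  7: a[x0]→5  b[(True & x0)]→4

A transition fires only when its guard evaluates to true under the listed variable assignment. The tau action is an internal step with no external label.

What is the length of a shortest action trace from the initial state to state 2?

Answer: 2

Analysis:
Layered search for 2:
  Layer 0: {0}
  Layer 1: {4,5}
  Layer 2: {2,7}
first hit 2 at d=2 via a·a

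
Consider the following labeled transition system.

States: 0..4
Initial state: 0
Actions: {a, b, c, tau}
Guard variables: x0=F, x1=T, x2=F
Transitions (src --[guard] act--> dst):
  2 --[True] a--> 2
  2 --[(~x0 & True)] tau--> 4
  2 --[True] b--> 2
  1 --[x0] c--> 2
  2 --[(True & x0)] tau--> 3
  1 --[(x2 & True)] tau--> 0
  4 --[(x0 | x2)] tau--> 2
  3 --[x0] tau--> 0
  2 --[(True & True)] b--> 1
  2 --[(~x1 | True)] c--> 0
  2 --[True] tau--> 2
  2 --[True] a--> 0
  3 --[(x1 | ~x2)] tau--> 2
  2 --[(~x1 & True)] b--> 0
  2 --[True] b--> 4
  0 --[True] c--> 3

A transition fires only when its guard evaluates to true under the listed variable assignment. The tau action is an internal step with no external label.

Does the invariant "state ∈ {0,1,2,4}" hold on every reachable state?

Answer: INVARIANT VIOLATED at state 3

Trace:
Inv-set: {0,1,2,4}
Reach set: {0,1,2,3,4}
  0: ✓
  1: ✓
  2: ✓
  3: VIOLATES
  4: ✓
witness against invariant: c → 3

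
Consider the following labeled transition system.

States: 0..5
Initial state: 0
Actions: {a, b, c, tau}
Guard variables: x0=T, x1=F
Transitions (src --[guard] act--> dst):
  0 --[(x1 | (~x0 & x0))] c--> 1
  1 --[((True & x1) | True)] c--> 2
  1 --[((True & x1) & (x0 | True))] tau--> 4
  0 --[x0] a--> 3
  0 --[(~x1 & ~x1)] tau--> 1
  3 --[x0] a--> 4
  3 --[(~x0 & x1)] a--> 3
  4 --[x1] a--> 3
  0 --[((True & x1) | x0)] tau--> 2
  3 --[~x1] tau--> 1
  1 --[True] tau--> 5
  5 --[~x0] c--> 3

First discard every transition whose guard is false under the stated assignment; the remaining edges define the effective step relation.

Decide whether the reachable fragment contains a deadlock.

Reach set: {0,1,2,3,4,5}
  0: a→3  tau→1  tau→2  [3 out]
  1: c→2  tau→5  [2 out]
  2: ∅  [no exit]
  3: a→4  tau→1  [2 out]
  4: ∅  [no exit]
  5: ∅  [no exit]
Path to 2: tau

Answer: DEADLOCK at state 2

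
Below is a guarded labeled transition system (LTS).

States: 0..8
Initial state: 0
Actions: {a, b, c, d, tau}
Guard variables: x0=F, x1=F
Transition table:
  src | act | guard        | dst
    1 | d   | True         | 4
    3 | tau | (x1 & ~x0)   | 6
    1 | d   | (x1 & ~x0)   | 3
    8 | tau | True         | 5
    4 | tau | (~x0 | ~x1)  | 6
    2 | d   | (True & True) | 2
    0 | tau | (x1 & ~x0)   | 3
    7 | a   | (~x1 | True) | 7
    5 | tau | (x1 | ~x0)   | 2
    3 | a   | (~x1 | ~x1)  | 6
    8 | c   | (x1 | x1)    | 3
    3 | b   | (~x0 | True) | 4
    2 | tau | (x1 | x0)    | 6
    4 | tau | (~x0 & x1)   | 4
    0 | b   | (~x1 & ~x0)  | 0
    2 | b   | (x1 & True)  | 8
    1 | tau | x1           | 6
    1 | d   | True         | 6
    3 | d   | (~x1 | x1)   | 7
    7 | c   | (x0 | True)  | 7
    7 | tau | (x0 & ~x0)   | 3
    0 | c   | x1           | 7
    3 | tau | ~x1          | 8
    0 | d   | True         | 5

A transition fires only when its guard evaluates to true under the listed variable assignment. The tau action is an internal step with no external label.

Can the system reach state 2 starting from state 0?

Guard filter leaves 14 enabled edge(s).
depth 0: {0}
depth 1: {5}  total {0,5}
depth 2: {2}  total {0,2,5}
Reach set: {0,2,5}
witness 2: d·tau

Answer: REACHABLE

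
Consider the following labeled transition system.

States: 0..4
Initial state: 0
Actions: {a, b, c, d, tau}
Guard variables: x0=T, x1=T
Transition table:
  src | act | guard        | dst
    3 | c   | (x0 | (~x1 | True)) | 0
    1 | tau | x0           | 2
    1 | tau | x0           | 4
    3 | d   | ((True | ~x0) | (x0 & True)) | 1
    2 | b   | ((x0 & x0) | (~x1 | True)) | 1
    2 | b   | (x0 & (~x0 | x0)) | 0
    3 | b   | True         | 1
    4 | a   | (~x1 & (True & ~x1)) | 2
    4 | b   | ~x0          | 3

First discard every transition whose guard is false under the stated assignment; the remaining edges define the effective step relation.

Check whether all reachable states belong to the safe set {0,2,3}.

Safe = {0,2,3}
Reachable = {0}
  0: ✓

Answer: INVARIANT HOLDS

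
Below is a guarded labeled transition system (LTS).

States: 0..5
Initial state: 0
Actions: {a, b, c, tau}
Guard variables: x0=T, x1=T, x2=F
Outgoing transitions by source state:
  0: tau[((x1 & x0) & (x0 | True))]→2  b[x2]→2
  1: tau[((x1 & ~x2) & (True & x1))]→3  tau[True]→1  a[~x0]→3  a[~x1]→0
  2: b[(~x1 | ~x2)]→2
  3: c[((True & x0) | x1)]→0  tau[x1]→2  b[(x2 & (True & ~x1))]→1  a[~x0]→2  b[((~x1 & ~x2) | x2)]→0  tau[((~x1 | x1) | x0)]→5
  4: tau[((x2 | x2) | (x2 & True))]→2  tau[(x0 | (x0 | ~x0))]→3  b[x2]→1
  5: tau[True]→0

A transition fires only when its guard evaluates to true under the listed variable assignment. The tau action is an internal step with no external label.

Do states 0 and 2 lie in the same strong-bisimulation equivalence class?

Answer: NOT BISIMILAR

Trace:
Bisimulation quotient by refinement:
  π0 = {{0,1,2,3,4,5}}
  π1 = {{0,1,4,5},{2},{3}}
  π2 = {{0},{1},{2},{3},{4},{5}}
stable after 3 split(s): 6 block(s)
0∈{0}, 2∈{2}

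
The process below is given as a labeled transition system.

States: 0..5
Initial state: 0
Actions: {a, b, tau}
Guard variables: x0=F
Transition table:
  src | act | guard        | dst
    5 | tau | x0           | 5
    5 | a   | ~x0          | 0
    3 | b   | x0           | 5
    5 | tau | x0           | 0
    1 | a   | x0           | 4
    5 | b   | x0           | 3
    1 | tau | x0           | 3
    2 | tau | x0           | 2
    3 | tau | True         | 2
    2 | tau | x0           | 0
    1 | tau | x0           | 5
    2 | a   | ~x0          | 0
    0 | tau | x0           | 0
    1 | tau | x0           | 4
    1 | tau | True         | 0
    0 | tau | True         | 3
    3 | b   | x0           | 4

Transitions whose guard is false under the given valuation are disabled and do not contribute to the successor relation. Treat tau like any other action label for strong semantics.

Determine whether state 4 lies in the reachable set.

Answer: UNREACHABLE

Analysis:
5 transition(s) survive guard evaluation.
depth 0: {0}
depth 1: {3}  cumulative {0,3}
depth 2: {2}  cumulative {0,2,3}
R = {0,2,3}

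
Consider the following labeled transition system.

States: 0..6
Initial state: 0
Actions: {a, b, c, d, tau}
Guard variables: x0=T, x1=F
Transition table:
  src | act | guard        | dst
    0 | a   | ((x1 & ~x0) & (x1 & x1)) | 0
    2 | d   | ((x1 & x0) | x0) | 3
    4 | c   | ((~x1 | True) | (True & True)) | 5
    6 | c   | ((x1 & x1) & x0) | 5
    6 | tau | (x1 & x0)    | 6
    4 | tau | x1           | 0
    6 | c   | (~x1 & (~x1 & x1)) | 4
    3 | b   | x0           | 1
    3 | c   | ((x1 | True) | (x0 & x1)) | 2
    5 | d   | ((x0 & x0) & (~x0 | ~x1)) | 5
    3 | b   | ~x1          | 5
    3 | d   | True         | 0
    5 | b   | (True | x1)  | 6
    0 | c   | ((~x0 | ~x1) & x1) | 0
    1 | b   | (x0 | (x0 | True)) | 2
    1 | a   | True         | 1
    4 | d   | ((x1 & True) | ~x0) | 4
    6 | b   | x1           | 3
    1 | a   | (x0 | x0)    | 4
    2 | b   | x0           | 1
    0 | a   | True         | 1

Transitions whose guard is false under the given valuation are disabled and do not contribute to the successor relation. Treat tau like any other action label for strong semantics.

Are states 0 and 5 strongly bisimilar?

Answer: NOT BISIMILAR

Trace:
Compute ~ classes (split until stable):
  P[0] = {{0,1,2,3,4,5,6}}
  P[1] = {{0},{1},{2,5},{3},{4},{6}}
  P[2] = {{0},{1},{2},{3},{4},{5},{6}}
7 equivalence class(es) (converged in 3)
0∈{0}, 5∈{5}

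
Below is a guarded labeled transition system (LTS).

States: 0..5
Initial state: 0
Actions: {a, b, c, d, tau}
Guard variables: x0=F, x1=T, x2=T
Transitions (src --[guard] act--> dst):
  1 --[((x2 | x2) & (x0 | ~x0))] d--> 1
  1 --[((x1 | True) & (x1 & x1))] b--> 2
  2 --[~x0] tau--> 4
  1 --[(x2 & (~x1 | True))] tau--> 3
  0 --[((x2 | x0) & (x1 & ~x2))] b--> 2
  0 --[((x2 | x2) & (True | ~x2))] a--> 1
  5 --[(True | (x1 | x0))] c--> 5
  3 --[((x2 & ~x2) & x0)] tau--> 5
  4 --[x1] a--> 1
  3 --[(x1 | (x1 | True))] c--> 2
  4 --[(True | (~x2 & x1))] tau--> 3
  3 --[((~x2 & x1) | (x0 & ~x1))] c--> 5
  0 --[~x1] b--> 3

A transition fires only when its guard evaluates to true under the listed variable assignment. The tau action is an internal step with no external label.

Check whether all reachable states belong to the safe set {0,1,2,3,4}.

Answer: INVARIANT HOLDS

Trace:
Allowed set {0,1,2,3,4}
R = {0,1,2,3,4}
  0: safe
  1: safe
  2: safe
  3: safe
  4: safe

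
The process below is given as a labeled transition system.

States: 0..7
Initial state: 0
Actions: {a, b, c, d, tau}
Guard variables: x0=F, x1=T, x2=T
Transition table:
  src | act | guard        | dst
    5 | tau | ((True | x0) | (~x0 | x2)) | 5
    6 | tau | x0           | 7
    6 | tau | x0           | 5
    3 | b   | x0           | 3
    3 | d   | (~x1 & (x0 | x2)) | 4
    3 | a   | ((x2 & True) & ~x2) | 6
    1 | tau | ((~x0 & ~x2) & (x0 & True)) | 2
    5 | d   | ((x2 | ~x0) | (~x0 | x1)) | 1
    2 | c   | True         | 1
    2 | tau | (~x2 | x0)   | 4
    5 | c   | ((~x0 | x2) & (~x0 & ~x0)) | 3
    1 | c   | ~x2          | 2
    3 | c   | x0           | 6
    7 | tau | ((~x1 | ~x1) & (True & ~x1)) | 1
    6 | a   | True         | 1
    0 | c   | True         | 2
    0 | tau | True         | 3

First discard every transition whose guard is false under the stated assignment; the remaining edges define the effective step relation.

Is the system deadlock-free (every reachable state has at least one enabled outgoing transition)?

Reach set: {0,1,2,3}
  0: c→2  tau→3  [2 exit(s)]
  1: ∅  [deadlock]
  2: c→1  [1 exit(s)]
  3: ∅  [deadlock]
trace reaching 1: c·c

Answer: DEADLOCK at state 1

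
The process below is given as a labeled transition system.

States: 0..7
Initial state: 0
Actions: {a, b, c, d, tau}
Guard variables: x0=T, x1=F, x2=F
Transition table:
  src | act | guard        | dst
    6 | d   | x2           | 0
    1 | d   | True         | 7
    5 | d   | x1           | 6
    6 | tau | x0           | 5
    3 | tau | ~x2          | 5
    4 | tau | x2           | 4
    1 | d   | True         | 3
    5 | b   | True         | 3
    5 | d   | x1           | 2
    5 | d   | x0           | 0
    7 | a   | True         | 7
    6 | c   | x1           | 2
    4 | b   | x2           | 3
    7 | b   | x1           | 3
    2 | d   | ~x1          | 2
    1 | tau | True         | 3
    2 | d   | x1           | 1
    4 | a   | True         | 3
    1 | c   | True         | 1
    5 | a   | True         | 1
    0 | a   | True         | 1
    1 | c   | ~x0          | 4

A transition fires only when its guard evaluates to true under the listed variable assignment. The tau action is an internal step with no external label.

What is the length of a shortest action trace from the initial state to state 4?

Answer: UNREACHABLE

Analysis:
Breadth-first toward 4:
  depth 0: {0}
  depth 1: {1}
  depth 2: {3,7}
  depth 3: {5}
4 never appears.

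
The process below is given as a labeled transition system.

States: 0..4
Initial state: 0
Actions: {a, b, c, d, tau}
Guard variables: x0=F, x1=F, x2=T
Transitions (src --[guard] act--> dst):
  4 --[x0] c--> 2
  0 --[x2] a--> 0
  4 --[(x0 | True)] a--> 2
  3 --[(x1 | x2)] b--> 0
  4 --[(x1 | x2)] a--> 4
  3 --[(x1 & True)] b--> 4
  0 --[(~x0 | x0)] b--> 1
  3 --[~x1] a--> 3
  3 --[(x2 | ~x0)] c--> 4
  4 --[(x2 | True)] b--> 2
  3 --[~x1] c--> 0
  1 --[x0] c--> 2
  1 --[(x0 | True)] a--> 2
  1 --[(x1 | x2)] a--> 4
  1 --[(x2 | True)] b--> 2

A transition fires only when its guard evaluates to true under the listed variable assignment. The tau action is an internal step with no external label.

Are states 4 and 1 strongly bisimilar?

Compute ~ classes (split until stable):
  π0 = {{0,1,2,3,4}}
  π1 = {{0,1,4},{2},{3}}
  π2 = {{0},{1,4},{2},{3}}
4 equivalence class(es) (converged in 3)
4∈{1,4}, 1∈{1,4}

Answer: BISIMILAR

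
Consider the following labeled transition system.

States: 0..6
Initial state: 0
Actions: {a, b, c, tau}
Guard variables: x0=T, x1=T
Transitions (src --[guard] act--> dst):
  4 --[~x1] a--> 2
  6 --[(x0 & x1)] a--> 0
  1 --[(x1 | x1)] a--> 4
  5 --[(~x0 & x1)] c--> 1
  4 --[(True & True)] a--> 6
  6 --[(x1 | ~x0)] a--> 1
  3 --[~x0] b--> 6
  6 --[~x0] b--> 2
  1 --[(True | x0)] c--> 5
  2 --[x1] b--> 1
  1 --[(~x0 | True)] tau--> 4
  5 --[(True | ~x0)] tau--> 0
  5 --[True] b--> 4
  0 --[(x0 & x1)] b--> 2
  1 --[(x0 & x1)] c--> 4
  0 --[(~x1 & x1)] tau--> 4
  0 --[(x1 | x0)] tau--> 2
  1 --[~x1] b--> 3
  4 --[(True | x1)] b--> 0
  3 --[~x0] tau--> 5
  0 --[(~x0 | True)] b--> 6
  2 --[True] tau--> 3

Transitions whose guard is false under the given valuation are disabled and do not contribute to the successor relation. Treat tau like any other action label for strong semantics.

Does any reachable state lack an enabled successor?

Answer: DEADLOCK at state 3

Analysis:
R = {0,1,2,3,4,5,6}
  0: b→2  b→6  tau→2  [deg 3]
  1: a→4  c→4  c→5  tau→4  [deg 4]
  2: b→1  tau→3  [deg 2]
  3: ∅  [STUCK]
  4: a→6  b→0  [deg 2]
  5: b→4  tau→0  [deg 2]
  6: a→0  a→1  [deg 2]
Path to 3: b·tau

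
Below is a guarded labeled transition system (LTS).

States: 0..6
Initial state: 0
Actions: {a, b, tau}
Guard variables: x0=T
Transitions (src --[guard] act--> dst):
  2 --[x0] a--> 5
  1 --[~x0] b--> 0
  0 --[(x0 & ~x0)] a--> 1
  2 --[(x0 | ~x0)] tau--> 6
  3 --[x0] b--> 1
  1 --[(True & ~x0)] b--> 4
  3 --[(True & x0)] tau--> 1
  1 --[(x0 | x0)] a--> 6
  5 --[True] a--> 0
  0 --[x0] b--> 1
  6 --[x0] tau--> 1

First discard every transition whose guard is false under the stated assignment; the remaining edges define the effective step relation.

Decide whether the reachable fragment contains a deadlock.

Reach set: {0,1,6}
  0: b→1  [1 out]
  1: a→6  [1 out]
  6: tau→1  [1 out]

Answer: DEADLOCK-FREE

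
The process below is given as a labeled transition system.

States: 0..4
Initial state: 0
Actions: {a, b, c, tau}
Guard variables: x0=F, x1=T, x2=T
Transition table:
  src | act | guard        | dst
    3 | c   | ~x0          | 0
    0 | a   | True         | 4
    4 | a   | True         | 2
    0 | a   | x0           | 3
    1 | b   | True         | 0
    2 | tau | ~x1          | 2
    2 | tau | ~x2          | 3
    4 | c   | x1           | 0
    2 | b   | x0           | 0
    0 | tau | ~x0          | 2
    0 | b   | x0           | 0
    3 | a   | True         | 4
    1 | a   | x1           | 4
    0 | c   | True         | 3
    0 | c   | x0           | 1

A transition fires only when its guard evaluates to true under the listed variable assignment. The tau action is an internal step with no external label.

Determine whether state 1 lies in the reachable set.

Answer: UNREACHABLE

Analysis:
Guard filter leaves 9 enabled edge(s).
Layer 0: {0}
Layer 1: {2,3,4}  total {0,2,3,4}
Reachable = {0,2,3,4}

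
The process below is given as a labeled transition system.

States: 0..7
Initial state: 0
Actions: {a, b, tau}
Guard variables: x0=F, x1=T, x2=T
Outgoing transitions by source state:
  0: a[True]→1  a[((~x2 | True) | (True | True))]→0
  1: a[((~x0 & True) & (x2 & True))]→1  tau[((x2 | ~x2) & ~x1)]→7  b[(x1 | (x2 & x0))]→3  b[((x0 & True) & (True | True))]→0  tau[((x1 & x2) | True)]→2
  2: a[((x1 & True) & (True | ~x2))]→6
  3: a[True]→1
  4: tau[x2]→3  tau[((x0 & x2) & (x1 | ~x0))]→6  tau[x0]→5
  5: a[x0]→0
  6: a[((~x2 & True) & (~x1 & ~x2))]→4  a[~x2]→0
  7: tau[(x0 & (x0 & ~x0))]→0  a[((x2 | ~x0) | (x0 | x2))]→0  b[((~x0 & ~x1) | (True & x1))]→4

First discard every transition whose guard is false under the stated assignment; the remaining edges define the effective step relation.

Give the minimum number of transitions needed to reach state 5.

Answer: UNREACHABLE

Trace:
Breadth-first toward 5:
  L0 = {0}
  L1 = {1}
  L2 = {2,3}
  L3 = {6}
5 never appears.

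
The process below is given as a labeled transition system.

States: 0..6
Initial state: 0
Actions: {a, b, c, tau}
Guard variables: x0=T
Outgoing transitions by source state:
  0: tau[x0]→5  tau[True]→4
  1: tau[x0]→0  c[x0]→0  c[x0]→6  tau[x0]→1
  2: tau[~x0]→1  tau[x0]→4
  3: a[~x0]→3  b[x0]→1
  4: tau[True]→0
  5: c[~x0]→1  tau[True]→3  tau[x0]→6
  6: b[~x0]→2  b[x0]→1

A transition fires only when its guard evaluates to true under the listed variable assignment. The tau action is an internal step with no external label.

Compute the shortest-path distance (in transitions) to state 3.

Answer: 2

Working:
Breadth-first toward 3:
  Layer 0: {0}
  Layer 1: {4,5}
  Layer 2: {3,6}
depth(3)=2, e.g. tau·tau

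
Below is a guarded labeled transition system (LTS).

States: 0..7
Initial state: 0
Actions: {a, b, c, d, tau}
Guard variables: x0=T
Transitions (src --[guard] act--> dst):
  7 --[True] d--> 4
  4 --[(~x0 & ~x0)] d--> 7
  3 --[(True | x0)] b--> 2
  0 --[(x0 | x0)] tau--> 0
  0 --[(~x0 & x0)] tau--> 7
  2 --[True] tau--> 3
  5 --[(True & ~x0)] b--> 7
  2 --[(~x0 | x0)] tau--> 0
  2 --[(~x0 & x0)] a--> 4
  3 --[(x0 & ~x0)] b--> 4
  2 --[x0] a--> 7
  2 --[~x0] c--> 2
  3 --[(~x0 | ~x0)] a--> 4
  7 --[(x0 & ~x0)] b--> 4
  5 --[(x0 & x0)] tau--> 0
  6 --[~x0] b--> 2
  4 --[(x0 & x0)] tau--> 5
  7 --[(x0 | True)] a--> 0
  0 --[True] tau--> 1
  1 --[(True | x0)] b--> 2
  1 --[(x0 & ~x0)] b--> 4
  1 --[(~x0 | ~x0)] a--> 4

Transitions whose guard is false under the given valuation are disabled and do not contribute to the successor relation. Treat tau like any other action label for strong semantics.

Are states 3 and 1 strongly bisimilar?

Answer: BISIMILAR

Trace:
Compute ~ classes (split until stable):
  P[0] = {{0,1,2,3,4,5,6,7}}
  P[1] = {{0,4,5},{1,3},{2},{6},{7}}
  P[2] = {{0},{1,3},{2},{4,5},{6},{7}}
  P[3] = {{0},{1,3},{2},{4},{5},{6},{7}}
stable after 4 split(s): 7 block(s)
3∈{1,3}, 1∈{1,3}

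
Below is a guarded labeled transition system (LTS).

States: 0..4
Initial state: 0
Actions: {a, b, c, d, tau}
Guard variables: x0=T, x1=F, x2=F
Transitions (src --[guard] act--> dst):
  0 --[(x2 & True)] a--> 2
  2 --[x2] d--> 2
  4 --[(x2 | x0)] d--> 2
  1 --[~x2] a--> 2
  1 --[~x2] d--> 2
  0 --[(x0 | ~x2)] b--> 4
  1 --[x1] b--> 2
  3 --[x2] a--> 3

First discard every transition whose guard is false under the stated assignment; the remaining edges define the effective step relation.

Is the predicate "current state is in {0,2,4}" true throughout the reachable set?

Allowed set {0,2,4}
Reachable = {0,2,4}
  0: ✓
  2: ✓
  4: ✓

Answer: INVARIANT HOLDS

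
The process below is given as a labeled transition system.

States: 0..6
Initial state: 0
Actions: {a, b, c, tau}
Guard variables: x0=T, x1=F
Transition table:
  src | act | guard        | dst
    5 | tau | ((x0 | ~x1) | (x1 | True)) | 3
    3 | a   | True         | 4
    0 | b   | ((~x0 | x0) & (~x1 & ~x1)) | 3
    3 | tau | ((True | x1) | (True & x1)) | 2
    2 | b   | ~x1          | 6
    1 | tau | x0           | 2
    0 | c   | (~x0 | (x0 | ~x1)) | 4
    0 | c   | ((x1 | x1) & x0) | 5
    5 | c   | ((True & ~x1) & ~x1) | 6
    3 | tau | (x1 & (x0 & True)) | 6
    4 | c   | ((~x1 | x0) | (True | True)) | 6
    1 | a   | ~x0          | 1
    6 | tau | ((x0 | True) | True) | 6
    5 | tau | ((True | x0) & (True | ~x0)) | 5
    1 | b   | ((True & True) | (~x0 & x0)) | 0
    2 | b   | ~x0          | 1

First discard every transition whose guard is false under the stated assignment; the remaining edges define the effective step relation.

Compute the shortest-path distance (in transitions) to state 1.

Answer: UNREACHABLE

Working:
BFS to 1:
  Layer 0: {0}
  Layer 1: {3,4}
  Layer 2: {2,6}
1 never appears.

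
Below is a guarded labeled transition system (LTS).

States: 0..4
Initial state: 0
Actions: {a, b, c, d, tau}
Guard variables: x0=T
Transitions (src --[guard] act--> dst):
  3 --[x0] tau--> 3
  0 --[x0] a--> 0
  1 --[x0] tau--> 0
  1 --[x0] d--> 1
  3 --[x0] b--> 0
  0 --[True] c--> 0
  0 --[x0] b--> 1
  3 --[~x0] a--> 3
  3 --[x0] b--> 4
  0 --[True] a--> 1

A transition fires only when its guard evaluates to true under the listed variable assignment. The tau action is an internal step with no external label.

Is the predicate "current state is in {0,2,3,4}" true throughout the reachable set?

Safe = {0,2,3,4}
R = {0,1}
  0: ✓
  1: VIOLATES
witness against invariant: a → 1

Answer: INVARIANT VIOLATED at state 1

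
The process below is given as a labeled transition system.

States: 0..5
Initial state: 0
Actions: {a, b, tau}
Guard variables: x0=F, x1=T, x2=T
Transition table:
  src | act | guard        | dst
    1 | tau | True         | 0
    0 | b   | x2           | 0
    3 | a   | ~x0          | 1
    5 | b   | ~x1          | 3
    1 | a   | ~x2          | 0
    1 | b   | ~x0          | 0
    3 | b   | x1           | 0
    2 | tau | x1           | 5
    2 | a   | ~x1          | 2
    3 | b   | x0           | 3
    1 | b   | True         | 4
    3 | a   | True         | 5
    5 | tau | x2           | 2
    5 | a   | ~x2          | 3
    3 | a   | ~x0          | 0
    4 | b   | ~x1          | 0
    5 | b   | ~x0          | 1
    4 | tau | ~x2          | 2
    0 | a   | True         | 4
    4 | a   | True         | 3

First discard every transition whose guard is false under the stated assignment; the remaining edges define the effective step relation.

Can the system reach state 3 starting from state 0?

Answer: REACHABLE

Trace:
13 transition(s) survive guard evaluation.
depth 0: {0}
depth 1: {4}  now seen {0,4}
depth 2: {3}  now seen {0,3,4}
depth 3: {1,5}  now seen {0,1,3,4,5}
depth 4: {2}  now seen {0,1,2,3,4,5}
R = {0,1,2,3,4,5}
Path to 3: a·a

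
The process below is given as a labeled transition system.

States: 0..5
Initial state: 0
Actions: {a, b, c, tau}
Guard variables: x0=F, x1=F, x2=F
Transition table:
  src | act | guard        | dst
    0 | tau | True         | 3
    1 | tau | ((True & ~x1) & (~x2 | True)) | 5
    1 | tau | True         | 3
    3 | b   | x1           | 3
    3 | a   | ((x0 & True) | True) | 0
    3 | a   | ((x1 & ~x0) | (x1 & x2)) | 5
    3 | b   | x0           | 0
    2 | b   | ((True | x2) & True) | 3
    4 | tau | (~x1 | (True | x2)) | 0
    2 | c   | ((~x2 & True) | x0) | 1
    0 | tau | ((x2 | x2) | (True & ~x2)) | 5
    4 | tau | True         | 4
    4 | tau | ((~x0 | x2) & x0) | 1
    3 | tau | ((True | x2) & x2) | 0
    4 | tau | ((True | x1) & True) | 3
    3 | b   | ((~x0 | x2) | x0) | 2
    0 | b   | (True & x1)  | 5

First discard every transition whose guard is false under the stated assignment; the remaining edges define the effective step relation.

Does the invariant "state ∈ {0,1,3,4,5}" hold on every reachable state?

Answer: INVARIANT VIOLATED at state 2

Working:
Inv-set: {0,1,3,4,5}
Reachable = {0,1,2,3,5}
  0: ok
  1: ok
  2: VIOLATES
  3: ok
  5: ok
reach 2 via tau·b — violates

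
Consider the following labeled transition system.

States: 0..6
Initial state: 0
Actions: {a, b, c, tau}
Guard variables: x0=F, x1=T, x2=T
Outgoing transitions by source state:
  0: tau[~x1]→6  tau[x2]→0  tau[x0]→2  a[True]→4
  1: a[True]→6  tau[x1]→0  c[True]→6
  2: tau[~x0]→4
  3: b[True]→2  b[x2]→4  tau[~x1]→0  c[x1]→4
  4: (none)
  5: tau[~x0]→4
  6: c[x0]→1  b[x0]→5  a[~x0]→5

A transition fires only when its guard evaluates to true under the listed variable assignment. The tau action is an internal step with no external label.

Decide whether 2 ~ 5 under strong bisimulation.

Answer: BISIMILAR

Working:
Compute ~ classes (split until stable):
  round 0: {{0,1,2,3,4,5,6}}
  round 1: {{0},{1},{2,5},{3},{4},{6}}
Fixed point at round 2; 6 class(es).
2∈{2,5}, 5∈{2,5}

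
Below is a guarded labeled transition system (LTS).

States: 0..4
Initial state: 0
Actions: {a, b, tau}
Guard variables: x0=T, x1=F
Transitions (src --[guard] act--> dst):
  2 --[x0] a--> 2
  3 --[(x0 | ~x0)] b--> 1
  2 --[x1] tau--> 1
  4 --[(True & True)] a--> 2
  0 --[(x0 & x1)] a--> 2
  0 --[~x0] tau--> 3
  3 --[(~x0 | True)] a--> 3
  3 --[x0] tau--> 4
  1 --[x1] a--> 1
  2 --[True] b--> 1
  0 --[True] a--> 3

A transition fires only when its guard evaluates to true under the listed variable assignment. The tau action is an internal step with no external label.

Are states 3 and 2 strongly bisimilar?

Answer: NOT BISIMILAR

Working:
Compute ~ classes (split until stable):
  P[0] = {{0,1,2,3,4}}
  P[1] = {{0,4},{1},{2},{3}}
  P[2] = {{0},{1},{2},{3},{4}}
stable after 3 split(s): 5 block(s)
3∈{3}, 2∈{2}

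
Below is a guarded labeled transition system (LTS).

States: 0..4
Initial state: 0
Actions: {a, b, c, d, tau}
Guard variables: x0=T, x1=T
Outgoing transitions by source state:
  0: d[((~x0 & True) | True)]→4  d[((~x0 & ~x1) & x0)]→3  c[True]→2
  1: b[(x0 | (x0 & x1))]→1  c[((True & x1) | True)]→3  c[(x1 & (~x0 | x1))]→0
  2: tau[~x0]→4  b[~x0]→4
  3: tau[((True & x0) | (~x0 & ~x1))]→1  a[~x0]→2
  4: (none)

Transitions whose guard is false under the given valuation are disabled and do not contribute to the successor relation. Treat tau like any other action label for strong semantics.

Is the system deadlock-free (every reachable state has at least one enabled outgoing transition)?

Answer: DEADLOCK at state 2

Working:
R = {0,2,4}
  0: c→2  d→4  [2 exit(s)]
  2: ∅  [deadlock]
  4: ∅  [deadlock]
Path to 2: c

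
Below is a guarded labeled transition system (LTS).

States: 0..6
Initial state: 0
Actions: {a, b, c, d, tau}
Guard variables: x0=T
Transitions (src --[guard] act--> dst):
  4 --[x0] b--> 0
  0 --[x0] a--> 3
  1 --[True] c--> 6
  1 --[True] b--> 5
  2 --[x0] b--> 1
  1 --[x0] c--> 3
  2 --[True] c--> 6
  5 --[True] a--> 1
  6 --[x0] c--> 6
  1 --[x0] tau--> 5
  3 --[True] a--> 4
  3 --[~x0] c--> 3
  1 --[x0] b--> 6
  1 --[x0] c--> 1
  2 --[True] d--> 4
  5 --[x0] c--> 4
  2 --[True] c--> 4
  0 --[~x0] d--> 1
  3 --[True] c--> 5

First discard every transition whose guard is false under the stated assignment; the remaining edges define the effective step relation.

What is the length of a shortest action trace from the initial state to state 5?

Breadth-first toward 5:
  depth 0: {0}
  depth 1: {3}
  depth 2: {4,5}
5 enters at depth 2; path a·c

Answer: 2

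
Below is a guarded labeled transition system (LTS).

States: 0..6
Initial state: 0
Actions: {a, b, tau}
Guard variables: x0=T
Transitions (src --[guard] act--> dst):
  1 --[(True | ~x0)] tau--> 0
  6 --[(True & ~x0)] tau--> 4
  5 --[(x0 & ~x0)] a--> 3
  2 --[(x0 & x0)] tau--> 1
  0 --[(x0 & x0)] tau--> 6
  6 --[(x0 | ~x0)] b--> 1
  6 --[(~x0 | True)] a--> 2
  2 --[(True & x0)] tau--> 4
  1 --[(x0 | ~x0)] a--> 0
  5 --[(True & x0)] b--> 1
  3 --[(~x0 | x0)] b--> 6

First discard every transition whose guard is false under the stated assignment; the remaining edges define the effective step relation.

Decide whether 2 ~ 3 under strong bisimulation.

Bisimulation quotient by refinement:
  P[0] = {{0,1,2,3,4,5,6}}
  P[1] = {{0,2},{1},{3,5},{4},{6}}
  P[2] = {{0},{1},{2},{3},{4},{5},{6}}
stable after 3 split(s): 7 block(s)
class of 2: {2}; class of 3: {3}

Answer: NOT BISIMILAR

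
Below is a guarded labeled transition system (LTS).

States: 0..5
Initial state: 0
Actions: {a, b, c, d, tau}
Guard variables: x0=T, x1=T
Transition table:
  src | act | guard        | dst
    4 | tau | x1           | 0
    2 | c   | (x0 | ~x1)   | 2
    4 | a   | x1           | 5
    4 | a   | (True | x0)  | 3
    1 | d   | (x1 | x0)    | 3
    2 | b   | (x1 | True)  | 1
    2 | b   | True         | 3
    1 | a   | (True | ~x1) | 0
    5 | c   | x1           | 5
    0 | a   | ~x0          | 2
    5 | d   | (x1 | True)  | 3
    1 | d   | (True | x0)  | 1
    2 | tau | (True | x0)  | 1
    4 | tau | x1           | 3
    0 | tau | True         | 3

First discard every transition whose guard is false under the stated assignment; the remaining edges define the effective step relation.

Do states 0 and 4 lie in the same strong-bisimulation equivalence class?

Bisimulation quotient by refinement:
  π0 = {{0,1,2,3,4,5}}
  π1 = {{0},{1},{2},{3},{4},{5}}
6 equivalence class(es) (converged in 2)
class of 0: {0}; class of 4: {4}

Answer: NOT BISIMILAR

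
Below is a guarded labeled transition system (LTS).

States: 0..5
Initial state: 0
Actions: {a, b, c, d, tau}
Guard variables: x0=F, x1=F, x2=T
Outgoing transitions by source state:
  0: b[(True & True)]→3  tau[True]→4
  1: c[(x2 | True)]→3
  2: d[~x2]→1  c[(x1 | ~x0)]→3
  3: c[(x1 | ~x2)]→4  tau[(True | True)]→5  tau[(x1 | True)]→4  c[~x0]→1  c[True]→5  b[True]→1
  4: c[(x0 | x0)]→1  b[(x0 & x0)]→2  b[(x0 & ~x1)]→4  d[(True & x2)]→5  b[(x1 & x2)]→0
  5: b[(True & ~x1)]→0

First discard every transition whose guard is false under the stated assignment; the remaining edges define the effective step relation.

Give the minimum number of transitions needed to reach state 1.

Breadth-first toward 1:
  depth 0: {0}
  depth 1: {3,4}
  depth 2: {1,5}
depth(1)=2, e.g. b·b

Answer: 2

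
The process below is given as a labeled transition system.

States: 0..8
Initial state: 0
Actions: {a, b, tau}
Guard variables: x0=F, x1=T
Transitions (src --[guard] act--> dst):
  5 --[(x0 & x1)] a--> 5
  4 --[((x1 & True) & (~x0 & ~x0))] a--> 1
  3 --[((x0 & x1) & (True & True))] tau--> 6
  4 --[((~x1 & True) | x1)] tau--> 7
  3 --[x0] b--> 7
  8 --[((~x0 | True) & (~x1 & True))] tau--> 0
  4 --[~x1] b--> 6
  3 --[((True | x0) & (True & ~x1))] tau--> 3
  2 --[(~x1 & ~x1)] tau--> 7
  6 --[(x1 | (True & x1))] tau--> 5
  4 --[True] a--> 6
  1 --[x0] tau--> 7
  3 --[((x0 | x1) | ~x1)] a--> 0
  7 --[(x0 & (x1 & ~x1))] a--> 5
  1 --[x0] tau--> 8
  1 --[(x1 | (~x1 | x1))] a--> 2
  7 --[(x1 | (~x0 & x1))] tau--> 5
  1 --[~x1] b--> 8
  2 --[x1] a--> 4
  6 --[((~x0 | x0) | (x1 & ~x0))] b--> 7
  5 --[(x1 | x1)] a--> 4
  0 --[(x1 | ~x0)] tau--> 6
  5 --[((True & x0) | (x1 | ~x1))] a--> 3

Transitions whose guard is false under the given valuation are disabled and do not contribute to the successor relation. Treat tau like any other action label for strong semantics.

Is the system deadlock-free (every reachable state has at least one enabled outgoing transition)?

Answer: DEADLOCK-FREE

Analysis:
R = {0,1,2,3,4,5,6,7}
  0: tau→6  [deg 1]
  1: a→2  [deg 1]
  2: a→4  [deg 1]
  3: a→0  [deg 1]
  4: a→1  a→6  tau→7  [deg 3]
  5: a→3  a→4  [deg 2]
  6: b→7  tau→5  [deg 2]
  7: tau→5  [deg 1]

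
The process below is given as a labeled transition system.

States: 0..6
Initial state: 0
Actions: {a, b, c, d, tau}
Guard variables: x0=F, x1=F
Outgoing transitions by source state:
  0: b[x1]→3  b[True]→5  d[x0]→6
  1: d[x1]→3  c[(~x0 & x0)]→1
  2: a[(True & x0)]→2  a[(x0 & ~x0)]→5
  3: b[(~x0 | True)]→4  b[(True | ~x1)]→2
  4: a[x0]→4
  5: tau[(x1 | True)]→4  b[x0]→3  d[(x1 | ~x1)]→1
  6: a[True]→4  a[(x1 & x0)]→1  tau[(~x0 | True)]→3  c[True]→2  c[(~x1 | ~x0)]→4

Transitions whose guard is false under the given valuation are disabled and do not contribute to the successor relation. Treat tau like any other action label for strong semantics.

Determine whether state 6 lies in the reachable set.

Answer: UNREACHABLE

Working:
After dropping false guards: 9 live edges.
depth 0: {0}
depth 1: {5}  total {0,5}
depth 2: {1,4}  total {0,1,4,5}
R = {0,1,4,5}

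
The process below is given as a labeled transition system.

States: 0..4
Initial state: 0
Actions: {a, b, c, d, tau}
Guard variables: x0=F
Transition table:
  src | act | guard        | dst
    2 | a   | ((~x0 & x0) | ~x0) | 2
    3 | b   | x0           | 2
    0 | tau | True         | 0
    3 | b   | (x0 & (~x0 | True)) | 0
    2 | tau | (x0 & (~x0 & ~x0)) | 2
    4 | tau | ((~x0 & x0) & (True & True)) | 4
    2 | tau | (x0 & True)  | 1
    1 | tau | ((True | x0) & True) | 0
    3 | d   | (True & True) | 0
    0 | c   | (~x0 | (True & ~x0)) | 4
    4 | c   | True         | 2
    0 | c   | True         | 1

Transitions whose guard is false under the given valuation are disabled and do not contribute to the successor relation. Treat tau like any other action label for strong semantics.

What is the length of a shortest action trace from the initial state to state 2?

Breadth-first toward 2:
  L0 = {0}
  L1 = {1,4}
  L2 = {2}
2 enters at depth 2; path c·c

Answer: 2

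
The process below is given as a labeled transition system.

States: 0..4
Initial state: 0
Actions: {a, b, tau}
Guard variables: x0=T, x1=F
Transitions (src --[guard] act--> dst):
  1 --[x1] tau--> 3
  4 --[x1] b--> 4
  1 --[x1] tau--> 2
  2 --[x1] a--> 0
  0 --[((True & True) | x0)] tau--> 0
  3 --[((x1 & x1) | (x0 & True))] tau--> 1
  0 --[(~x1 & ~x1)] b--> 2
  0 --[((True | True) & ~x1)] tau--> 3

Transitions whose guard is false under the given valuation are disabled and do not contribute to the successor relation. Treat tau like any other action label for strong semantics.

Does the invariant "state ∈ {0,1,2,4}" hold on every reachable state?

Allowed set {0,1,2,4}
Reachable = {0,1,2,3}
  0: ✓
  1: ✓
  2: ✓
  3: outside
counterexample path to 3: tau

Answer: INVARIANT VIOLATED at state 3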